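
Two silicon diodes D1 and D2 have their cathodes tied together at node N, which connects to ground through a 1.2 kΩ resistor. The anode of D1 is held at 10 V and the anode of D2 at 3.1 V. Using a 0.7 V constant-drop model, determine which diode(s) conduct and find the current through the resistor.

Assume both conduct. Then node N would need to be at both 10−0.7 = 9.3 V and 3.1−0.7 = 2.4 V, which is impossible.
Assume only D1 conducts: V_N = 10 − 0.7 = 9.3 V, so I_R = 9.3/1.2 = 7.75 mA.
Check D2: its anode-to-cathode voltage is 3.1 − 9.3 = -6.2 V < 0.7 V, so it is off. The assumption is consistent.

Only D1 conducts; I_R ≈ 7.8 mA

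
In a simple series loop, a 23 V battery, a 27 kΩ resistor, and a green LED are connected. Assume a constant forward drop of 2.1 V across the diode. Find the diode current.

KVL around the loop: 23 = V_D + I·R = 2.1 + I × 27 kΩ.
So I = (23 − 2.1) / 27 kΩ = 20.9 / 27 = 0.774 mA.

I ≈ 0.77 mA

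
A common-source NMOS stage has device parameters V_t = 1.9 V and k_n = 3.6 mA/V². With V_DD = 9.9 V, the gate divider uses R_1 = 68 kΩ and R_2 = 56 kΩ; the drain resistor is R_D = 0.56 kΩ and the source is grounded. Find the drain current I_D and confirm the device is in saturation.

V_G = V_DD·R_2/(R_1+R_2) = 9.9×56/124 = 4.47 V. With the source grounded, V_GS = V_G = 4.47 V.
Assume saturation: I_D = (k_n/2)(V_GS − V_t)² = (3.6/2)×(4.47 − 1.9)² = 1.8×2.57² = 11.9 mA.
V_DS = V_DD − I_D·R_D = 9.9 − 11.9×0.56 = 3.24 V.
Saturation requires V_DS ≥ V_GS − V_t = 2.57 V; 3.24 ≥ 2.57 ✓.

I_D ≈ 12 mA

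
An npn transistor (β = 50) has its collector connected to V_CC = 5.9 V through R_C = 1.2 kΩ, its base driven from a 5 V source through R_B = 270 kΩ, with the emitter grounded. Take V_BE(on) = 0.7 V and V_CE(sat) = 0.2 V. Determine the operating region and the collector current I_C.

Assume active. Base-emitter loop: I_B = (V_BB − V_BE)/R_B = (5 − 0.7)/270 = 0.0159 mA.
I_C = β·I_B = 50×0.0159 = 0.796 mA.
V_CE = V_CC − I_C·R_C = 5.9 − 0.796×1.2 = 4.94 V > V_CE(sat), so the active-region assumption holds.

active; I_C ≈ 0.8 mA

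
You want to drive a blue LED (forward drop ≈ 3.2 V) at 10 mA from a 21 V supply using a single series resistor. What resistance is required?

The resistor drops V_S − V_D = 21 − 3.2 = 17.8 V at 10 mA.
R = 17.8 V / 10 mA = 1.78 kΩ.

R ≈ 1.8 kΩ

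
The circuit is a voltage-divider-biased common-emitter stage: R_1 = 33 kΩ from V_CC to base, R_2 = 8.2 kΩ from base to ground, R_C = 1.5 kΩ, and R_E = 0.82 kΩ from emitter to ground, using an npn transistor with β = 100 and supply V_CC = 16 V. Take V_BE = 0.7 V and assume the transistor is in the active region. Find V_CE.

V_CE ≈ 9.5 V

Thevenize the base divider: V_Th = V_CC·R_2/(R_1+R_2) = 16×8.2/41.2 = 3.18 V, R_Th = R_1‖R_2 = 6.57 kΩ.
Base-emitter loop: V_Th = I_B·R_Th + V_BE + (β+1)I_B·R_E, so I_B = (3.18 − 0.7) / (6.57 + 101×0.82) = 0.0278 mA.
I_C = β·I_B = 100×0.0278 = 2.78 mA, and I_E = (β+1)I_B = 2.81 mA.
V_CE = V_CC − I_C·R_C − I_E·R_E = 16 − 2.78×1.5 − 2.81×0.82 = 9.53 V.
V_CE = 9.53 V > 0.2 V confirms active-region operation.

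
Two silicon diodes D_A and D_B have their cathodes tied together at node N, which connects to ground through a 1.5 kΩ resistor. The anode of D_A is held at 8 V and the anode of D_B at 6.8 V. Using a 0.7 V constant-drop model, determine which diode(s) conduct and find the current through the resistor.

Only D_A conducts; I_R ≈ 4.9 mA

Assume both conduct. Then node N would need to be at both 8−0.7 = 7.3 V and 6.8−0.7 = 6.1 V, which is impossible.
Assume only D_A conducts: V_N = 8 − 0.7 = 7.3 V, so I_R = 7.3/1.5 = 4.87 mA.
Check D_B: its anode-to-cathode voltage is 6.8 − 7.3 = -0.5 V < 0.7 V, so it is off. The assumption is consistent.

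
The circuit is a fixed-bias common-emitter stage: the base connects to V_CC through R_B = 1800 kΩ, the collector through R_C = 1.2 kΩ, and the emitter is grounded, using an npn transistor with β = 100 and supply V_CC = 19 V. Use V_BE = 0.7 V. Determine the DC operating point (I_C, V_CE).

I_C ≈ 1 mA, V_CE ≈ 18 V

Base loop: V_CC = I_B·R_B + V_BE, so I_B = (19 − 0.7)/1800 kΩ = 0.0102 mA.
In the active region I_C = β·I_B = 100 × 0.0102 = 1.02 mA.
Collector loop: V_CE = V_CC − I_C·R_C = 19 − 1.02×1.2 = 17.8 V.
Since V_CE = 17.8 V > V_CE(sat) ≈ 0.2 V, the transistor is in the active region as assumed.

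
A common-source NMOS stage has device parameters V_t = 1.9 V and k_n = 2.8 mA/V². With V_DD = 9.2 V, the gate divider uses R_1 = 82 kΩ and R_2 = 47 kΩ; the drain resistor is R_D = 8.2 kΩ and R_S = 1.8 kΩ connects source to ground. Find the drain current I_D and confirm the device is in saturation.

V_G = V_DD·R_2/(R_1+R_2) = 9.2×47/129 = 3.35 V.
Assume saturation: I_D = (k_n/2)(V_GS − V_t)² with V_GS = V_G − I_D·R_S = 3.35 − 1.8·I_D.
Substituting gives 4.54·I_D² − 8.32·I_D + 2.95 = 0, with roots I_D = 0.481 or 1.35 mA.
The root I_D = 1.35 mA gives V_GS = 0.917 V ≤ V_t, so take I_D = 0.481 mA.
Then V_GS = 2.49 V and V_DS = V_DD − I_D(R_D+R_S) = 9.2 − 0.481×10 = 4.39 V.
Saturation requires V_DS ≥ V_GS − V_t = 0.586 V; 4.39 ≥ 0.586 ✓.

I_D ≈ 0.48 mA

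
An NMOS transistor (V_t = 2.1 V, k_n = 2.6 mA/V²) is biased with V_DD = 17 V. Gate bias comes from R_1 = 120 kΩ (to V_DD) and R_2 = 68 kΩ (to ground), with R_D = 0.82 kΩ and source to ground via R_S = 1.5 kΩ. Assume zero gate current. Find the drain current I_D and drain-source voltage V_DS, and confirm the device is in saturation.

I_D ≈ 1.9 mA, V_DS ≈ 13 V

V_G = V_DD·R_2/(R_1+R_2) = 17×68/188 = 6.15 V.
Assume saturation: I_D = (k_n/2)(V_GS − V_t)² with V_GS = V_G − I_D·R_S = 6.15 − 1.5·I_D.
Substituting gives 2.93·I_D² − 16.8·I_D + 21.3 = 0, with roots I_D = 1.89 or 3.85 mA.
The root I_D = 3.85 mA gives V_GS = 0.38 V ≤ V_t, so take I_D = 1.89 mA.
Then V_GS = 3.31 V and V_DS = V_DD − I_D(R_D+R_S) = 17 − 1.89×2.32 = 12.6 V.
Saturation requires V_DS ≥ V_GS − V_t = 1.21 V; 12.6 ≥ 1.21 ✓.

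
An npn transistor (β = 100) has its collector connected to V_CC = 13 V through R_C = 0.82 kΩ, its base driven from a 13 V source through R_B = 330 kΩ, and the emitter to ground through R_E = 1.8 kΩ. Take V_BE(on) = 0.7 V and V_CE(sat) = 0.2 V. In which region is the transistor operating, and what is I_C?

Assume active. Base-emitter loop: I_B = (V_BB − V_BE)/(R_B + (β+1)R_E) = (13 − 0.7)/(330 + 101×1.8) = 0.024 mA.
I_C = β·I_B = 100×0.024 = 2.4 mA.
V_CE = V_CC − I_C·R_C − I_E·R_E = 13 − 2.4×0.82 − 2.43×1.8 = 6.66 V > V_CE(sat), so the active-region assumption holds.

active; I_C ≈ 2.4 mA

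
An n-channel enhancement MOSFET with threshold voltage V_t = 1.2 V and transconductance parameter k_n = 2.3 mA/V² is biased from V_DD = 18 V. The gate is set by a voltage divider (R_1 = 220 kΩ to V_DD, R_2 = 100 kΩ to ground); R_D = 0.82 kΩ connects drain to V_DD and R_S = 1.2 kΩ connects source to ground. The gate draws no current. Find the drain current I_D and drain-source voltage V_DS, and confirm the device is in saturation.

V_G = V_DD·R_2/(R_1+R_2) = 18×100/320 = 5.62 V.
Assume saturation: I_D = (k_n/2)(V_GS − V_t)² with V_GS = V_G − I_D·R_S = 5.62 − 1.2·I_D.
Substituting gives 1.66·I_D² − 13.2·I_D + 22.5 = 0, with roots I_D = 2.47 or 5.51 mA.
The root I_D = 5.51 mA gives V_GS = -0.989 V ≤ V_t, so take I_D = 2.47 mA.
Then V_GS = 2.66 V and V_DS = V_DD − I_D(R_D+R_S) = 18 − 2.47×2.02 = 13 V.
Saturation requires V_DS ≥ V_GS − V_t = 1.46 V; 13 ≥ 1.46 ✓.

I_D ≈ 2.5 mA, V_DS ≈ 13 V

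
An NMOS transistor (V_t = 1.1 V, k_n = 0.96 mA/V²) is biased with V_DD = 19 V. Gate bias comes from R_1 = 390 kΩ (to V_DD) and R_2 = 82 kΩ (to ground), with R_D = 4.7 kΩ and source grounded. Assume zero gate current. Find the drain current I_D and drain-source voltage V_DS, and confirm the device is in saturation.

I_D ≈ 2.3 mA, V_DS ≈ 8.1 V

V_G = V_DD·R_2/(R_1+R_2) = 19×82/472 = 3.3 V. With the source grounded, V_GS = V_G = 3.3 V.
Assume saturation: I_D = (k_n/2)(V_GS − V_t)² = (0.96/2)×(3.3 − 1.1)² = 0.48×2.2² = 2.32 mA.
V_DS = V_DD − I_D·R_D = 19 − 2.32×4.7 = 8.07 V.
Saturation requires V_DS ≥ V_GS − V_t = 2.2 V; 8.07 ≥ 2.2 ✓.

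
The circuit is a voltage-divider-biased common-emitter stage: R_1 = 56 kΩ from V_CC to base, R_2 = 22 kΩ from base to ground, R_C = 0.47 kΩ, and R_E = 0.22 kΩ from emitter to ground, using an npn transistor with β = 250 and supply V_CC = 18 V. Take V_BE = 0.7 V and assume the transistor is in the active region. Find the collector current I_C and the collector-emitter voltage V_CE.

I_C ≈ 15 mA, V_CE ≈ 7.4 V

Thevenize the base divider: V_Th = V_CC·R_2/(R_1+R_2) = 18×22/78 = 5.08 V, R_Th = R_1‖R_2 = 15.8 kΩ.
Base-emitter loop: V_Th = I_B·R_Th + V_BE + (β+1)I_B·R_E, so I_B = (5.08 − 0.7) / (15.8 + 251×0.22) = 0.0616 mA.
I_C = β·I_B = 250×0.0616 = 15.4 mA, and I_E = (β+1)I_B = 15.5 mA.
V_CE = V_CC − I_C·R_C − I_E·R_E = 18 − 15.4×0.47 − 15.5×0.22 = 7.35 V.
V_CE = 7.35 V > 0.2 V confirms active-region operation.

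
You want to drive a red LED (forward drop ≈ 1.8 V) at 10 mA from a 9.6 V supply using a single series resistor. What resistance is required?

The resistor drops V_S − V_D = 9.6 − 1.8 = 7.8 V at 10 mA.
R = 7.8 V / 10 mA = 0.78 kΩ.

R ≈ 0.78 kΩ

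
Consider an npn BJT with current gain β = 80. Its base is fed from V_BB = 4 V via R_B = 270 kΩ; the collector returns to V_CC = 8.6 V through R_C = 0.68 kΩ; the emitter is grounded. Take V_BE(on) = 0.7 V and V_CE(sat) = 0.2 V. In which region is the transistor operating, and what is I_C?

Assume active. Base-emitter loop: I_B = (V_BB − V_BE)/R_B = (4 − 0.7)/270 = 0.0122 mA.
I_C = β·I_B = 80×0.0122 = 0.978 mA.
V_CE = V_CC − I_C·R_C = 8.6 − 0.978×0.68 = 7.94 V > V_CE(sat), so the active-region assumption holds.

active; I_C ≈ 0.98 mA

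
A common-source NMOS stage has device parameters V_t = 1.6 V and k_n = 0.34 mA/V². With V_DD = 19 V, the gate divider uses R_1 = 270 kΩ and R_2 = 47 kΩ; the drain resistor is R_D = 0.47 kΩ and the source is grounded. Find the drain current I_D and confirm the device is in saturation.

I_D ≈ 0.25 mA

V_G = V_DD·R_2/(R_1+R_2) = 19×47/317 = 2.82 V. With the source grounded, V_GS = V_G = 2.82 V.
Assume saturation: I_D = (k_n/2)(V_GS − V_t)² = (0.34/2)×(2.82 − 1.6)² = 0.17×1.22² = 0.252 mA.
V_DS = V_DD − I_D·R_D = 19 − 0.252×0.47 = 18.9 V.
Saturation requires V_DS ≥ V_GS − V_t = 1.22 V; 18.9 ≥ 1.22 ✓.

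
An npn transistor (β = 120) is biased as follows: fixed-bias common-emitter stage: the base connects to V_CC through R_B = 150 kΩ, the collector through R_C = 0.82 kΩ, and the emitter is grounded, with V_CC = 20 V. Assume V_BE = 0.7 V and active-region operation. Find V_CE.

Base loop: V_CC = I_B·R_B + V_BE, so I_B = (20 − 0.7)/150 kΩ = 0.129 mA.
In the active region I_C = β·I_B = 120 × 0.129 = 15.4 mA.
Collector loop: V_CE = V_CC − I_C·R_C = 20 − 15.4×0.82 = 7.34 V.
Since V_CE = 7.34 V > V_CE(sat) ≈ 0.2 V, the transistor is in the active region as assumed.

V_CE ≈ 7.3 V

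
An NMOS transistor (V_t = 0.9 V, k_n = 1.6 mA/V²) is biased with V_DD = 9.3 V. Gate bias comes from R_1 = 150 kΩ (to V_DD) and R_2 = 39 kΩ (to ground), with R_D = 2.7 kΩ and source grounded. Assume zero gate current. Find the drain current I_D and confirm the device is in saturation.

I_D ≈ 0.83 mA

V_G = V_DD·R_2/(R_1+R_2) = 9.3×39/189 = 1.92 V. With the source grounded, V_GS = V_G = 1.92 V.
Assume saturation: I_D = (k_n/2)(V_GS − V_t)² = (1.6/2)×(1.92 − 0.9)² = 0.8×1.02² = 0.831 mA.
V_DS = V_DD − I_D·R_D = 9.3 − 0.831×2.7 = 7.06 V.
Saturation requires V_DS ≥ V_GS − V_t = 1.02 V; 7.06 ≥ 1.02 ✓.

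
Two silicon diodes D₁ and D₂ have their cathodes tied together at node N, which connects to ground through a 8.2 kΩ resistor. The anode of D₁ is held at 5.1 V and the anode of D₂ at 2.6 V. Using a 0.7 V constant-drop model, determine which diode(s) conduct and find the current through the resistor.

Assume both conduct. Then node N would need to be at both 5.1−0.7 = 4.4 V and 2.6−0.7 = 1.9 V, which is impossible.
Assume only D₁ conducts: V_N = 5.1 − 0.7 = 4.4 V, so I_R = 4.4/8.2 = 0.537 mA.
Check D₂: its anode-to-cathode voltage is 2.6 − 4.4 = -1.8 V < 0.7 V, so it is off. The assumption is consistent.

Only D₁ conducts; I_R ≈ 0.54 mA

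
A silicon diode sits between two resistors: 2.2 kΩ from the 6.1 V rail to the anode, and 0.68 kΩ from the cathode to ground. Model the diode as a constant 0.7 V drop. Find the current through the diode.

The two resistors are in series with the diode, so KVL gives 6.1 = I·2.2 + 0.7 + I·0.68.
I = (6.1 − 0.7) / (2.2 + 0.68) kΩ = 5.4 / 2.88 = 1.87 mA.

I ≈ 1.9 mA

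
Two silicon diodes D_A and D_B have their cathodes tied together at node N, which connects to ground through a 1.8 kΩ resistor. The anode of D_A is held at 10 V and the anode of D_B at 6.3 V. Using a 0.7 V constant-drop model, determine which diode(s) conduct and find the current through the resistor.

Only D_A conducts; I_R ≈ 5.2 mA

Assume both conduct. Then node N would need to be at both 10−0.7 = 9.3 V and 6.3−0.7 = 5.6 V, which is impossible.
Assume only D_A conducts: V_N = 10 − 0.7 = 9.3 V, so I_R = 9.3/1.8 = 5.17 mA.
Check D_B: its anode-to-cathode voltage is 6.3 − 9.3 = -3 V < 0.7 V, so it is off. The assumption is consistent.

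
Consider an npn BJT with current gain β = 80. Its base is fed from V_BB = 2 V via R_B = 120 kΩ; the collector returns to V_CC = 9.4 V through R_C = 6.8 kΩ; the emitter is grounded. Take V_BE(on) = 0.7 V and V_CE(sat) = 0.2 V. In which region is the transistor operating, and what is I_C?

Assume active. Base-emitter loop: I_B = (V_BB − V_BE)/R_B = (2 − 0.7)/120 = 0.0108 mA.
I_C = β·I_B = 80×0.0108 = 0.867 mA.
V_CE = V_CC − I_C·R_C = 9.4 − 0.867×6.8 = 3.51 V > V_CE(sat), so the active-region assumption holds.

active; I_C ≈ 0.87 mA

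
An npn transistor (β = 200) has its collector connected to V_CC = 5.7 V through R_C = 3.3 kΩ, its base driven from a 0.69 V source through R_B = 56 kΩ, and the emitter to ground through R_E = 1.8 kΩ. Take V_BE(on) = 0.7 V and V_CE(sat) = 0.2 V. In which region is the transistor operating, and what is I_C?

cutoff; I_C ≈ 0

V_BB = 0.69 V ≤ V_BE(on) = 0.7 V, so the base-emitter junction is not forward biased.
The transistor is in cutoff: I_B = I_C = 0.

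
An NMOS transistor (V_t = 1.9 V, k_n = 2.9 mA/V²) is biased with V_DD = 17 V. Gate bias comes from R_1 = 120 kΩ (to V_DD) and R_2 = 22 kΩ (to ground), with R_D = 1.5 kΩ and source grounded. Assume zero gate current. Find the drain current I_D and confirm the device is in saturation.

V_G = V_DD·R_2/(R_1+R_2) = 17×22/142 = 2.63 V. With the source grounded, V_GS = V_G = 2.63 V.
Assume saturation: I_D = (k_n/2)(V_GS − V_t)² = (2.9/2)×(2.63 − 1.9)² = 1.45×0.734² = 0.781 mA.
V_DS = V_DD − I_D·R_D = 17 − 0.781×1.5 = 15.8 V.
Saturation requires V_DS ≥ V_GS − V_t = 0.734 V; 15.8 ≥ 0.734 ✓.

I_D ≈ 0.78 mA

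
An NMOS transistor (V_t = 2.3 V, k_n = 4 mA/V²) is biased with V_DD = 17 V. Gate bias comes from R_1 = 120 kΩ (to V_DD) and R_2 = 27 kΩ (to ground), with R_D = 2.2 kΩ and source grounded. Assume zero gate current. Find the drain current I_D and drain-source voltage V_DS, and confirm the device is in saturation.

I_D ≈ 1.4 mA, V_DS ≈ 14 V

V_G = V_DD·R_2/(R_1+R_2) = 17×27/147 = 3.12 V. With the source grounded, V_GS = V_G = 3.12 V.
Assume saturation: I_D = (k_n/2)(V_GS − V_t)² = (4/2)×(3.12 − 2.3)² = 2×0.822² = 1.35 mA.
V_DS = V_DD − I_D·R_D = 17 − 1.35×2.2 = 14 V.
Saturation requires V_DS ≥ V_GS − V_t = 0.822 V; 14 ≥ 0.822 ✓.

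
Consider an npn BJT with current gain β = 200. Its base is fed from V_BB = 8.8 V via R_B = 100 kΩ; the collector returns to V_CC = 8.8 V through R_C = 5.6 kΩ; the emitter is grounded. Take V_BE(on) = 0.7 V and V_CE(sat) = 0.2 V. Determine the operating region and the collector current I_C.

saturation; I_C ≈ 1.5 mA

Assume active: I_B = (8.8 − 0.7)/100 = 0.081 mA, giving I_C = β·I_B = 16.2 mA.
But then V_CE = 8.8 − 16.2×5.6 = -81.9 V < V_CE(sat) = 0.2 V — impossible in the active region.
So the transistor is saturated. With V_CE = 0.2 V, I_C = (V_CC − 0.2)/R_C = 8.6/5.6 = 1.54 mA.
Check: β·I_B = 16.2 mA > I_C = 1.54 mA, confirming saturation.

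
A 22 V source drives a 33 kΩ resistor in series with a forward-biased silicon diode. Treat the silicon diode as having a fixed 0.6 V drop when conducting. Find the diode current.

I ≈ 0.65 mA

KVL around the loop: 22 = V_D + I·R = 0.6 + I × 33 kΩ.
So I = (22 − 0.6) / 33 kΩ = 21.4 / 33 = 0.648 mA.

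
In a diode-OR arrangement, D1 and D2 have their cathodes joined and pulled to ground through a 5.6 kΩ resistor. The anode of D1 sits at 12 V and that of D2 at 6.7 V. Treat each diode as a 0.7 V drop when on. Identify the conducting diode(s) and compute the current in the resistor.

Assume both conduct. Then node N would need to be at both 12−0.7 = 11.3 V and 6.7−0.7 = 6 V, which is impossible.
Assume only D1 conducts: V_N = 12 − 0.7 = 11.3 V, so I_R = 11.3/5.6 = 2.02 mA.
Check D2: its anode-to-cathode voltage is 6.7 − 11.3 = -4.6 V < 0.7 V, so it is off. The assumption is consistent.

Only D1 conducts; I_R ≈ 2 mA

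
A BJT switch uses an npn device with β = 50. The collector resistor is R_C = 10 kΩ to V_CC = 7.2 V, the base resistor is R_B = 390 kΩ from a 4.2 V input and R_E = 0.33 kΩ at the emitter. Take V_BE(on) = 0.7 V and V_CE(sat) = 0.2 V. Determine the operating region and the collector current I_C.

Assume active. Base-emitter loop: I_B = (V_BB − V_BE)/(R_B + (β+1)R_E) = (4.2 − 0.7)/(390 + 51×0.33) = 0.0086 mA.
I_C = β·I_B = 50×0.0086 = 0.43 mA.
V_CE = V_CC − I_C·R_C − I_E·R_E = 7.2 − 0.43×10 − 0.439×0.33 = 2.75 V > V_CE(sat), so the active-region assumption holds.

active; I_C ≈ 0.43 mA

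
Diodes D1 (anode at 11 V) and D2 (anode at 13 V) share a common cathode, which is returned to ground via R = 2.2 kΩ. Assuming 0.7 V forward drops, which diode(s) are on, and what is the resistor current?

Assume both conduct. Then node N would need to be at both 11−0.7 = 10.3 V and 13−0.7 = 12.3 V, which is impossible.
Assume only D2 conducts: V_N = 13 − 0.7 = 12.3 V, so I_R = 12.3/2.2 = 5.59 mA.
Check D1: its anode-to-cathode voltage is 11 − 12.3 = -1.3 V < 0.7 V, so it is off. The assumption is consistent.

Only D2 conducts; I_R ≈ 5.6 mA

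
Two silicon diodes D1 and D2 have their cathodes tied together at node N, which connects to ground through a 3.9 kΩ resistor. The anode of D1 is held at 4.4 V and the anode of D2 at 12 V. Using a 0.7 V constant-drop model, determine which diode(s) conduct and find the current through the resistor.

Assume both conduct. Then node N would need to be at both 4.4−0.7 = 3.7 V and 12−0.7 = 11.3 V, which is impossible.
Assume only D2 conducts: V_N = 12 − 0.7 = 11.3 V, so I_R = 11.3/3.9 = 2.9 mA.
Check D1: its anode-to-cathode voltage is 4.4 − 11.3 = -6.9 V < 0.7 V, so it is off. The assumption is consistent.

Only D2 conducts; I_R ≈ 2.9 mA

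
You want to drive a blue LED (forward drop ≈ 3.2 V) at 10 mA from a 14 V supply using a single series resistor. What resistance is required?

The resistor drops V_S − V_D = 14 − 3.2 = 10.8 V at 10 mA.
R = 10.8 V / 10 mA = 1.08 kΩ.

R ≈ 1.1 kΩ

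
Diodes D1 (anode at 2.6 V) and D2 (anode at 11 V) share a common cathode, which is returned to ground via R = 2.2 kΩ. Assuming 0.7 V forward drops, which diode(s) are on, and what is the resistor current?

Assume both conduct. Then node N would need to be at both 2.6−0.7 = 1.9 V and 11−0.7 = 10.3 V, which is impossible.
Assume only D2 conducts: V_N = 11 − 0.7 = 10.3 V, so I_R = 10.3/2.2 = 4.68 mA.
Check D1: its anode-to-cathode voltage is 2.6 − 10.3 = -7.7 V < 0.7 V, so it is off. The assumption is consistent.

Only D2 conducts; I_R ≈ 4.7 mA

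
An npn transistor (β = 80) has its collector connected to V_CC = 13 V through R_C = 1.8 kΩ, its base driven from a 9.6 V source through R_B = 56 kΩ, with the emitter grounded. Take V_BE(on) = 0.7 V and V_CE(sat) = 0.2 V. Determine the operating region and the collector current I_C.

saturation; I_C ≈ 7.1 mA

Assume active: I_B = (9.6 − 0.7)/56 = 0.159 mA, giving I_C = β·I_B = 12.7 mA.
But then V_CE = 13 − 12.7×1.8 = -9.89 V < V_CE(sat) = 0.2 V — impossible in the active region.
So the transistor is saturated. With V_CE = 0.2 V, I_C = (V_CC − 0.2)/R_C = 12.8/1.8 = 7.11 mA.
Check: β·I_B = 12.7 mA > I_C = 7.11 mA, confirming saturation.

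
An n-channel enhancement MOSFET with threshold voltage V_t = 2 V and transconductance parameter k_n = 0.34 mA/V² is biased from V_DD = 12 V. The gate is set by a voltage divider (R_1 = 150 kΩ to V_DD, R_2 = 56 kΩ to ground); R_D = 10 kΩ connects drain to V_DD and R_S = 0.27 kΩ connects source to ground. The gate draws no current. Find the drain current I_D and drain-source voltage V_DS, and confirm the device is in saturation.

V_G = V_DD·R_2/(R_1+R_2) = 12×56/206 = 3.26 V.
Assume saturation: I_D = (k_n/2)(V_GS − V_t)² with V_GS = V_G − I_D·R_S = 3.26 − 0.27·I_D.
Substituting gives 0.0124·I_D² − 1.12·I_D + 0.271 = 0, with roots I_D = 0.243 or 89.8 mA.
The root I_D = 89.8 mA gives V_GS = -21 V ≤ V_t, so take I_D = 0.243 mA.
Then V_GS = 3.2 V and V_DS = V_DD − I_D(R_D+R_S) = 12 − 0.243×10.3 = 9.5 V.
Saturation requires V_DS ≥ V_GS − V_t = 1.2 V; 9.5 ≥ 1.2 ✓.

I_D ≈ 0.24 mA, V_DS ≈ 9.5 V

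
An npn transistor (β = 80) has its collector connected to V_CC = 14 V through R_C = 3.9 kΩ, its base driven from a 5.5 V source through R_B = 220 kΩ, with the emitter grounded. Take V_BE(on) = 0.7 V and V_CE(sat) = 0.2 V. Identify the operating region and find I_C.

active; I_C ≈ 1.7 mA

Assume active. Base-emitter loop: I_B = (V_BB − V_BE)/R_B = (5.5 − 0.7)/220 = 0.0218 mA.
I_C = β·I_B = 80×0.0218 = 1.75 mA.
V_CE = V_CC − I_C·R_C = 14 − 1.75×3.9 = 7.19 V > V_CE(sat), so the active-region assumption holds.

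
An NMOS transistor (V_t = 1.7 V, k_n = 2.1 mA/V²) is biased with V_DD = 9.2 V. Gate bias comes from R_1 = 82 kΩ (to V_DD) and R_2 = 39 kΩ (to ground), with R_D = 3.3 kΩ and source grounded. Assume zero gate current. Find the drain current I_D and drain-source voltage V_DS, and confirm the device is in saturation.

I_D ≈ 1.7 mA, V_DS ≈ 3.7 V

V_G = V_DD·R_2/(R_1+R_2) = 9.2×39/121 = 2.97 V. With the source grounded, V_GS = V_G = 2.97 V.
Assume saturation: I_D = (k_n/2)(V_GS − V_t)² = (2.1/2)×(2.97 − 1.7)² = 1.05×1.27² = 1.68 mA.
V_DS = V_DD − I_D·R_D = 9.2 − 1.68×3.3 = 3.65 V.
Saturation requires V_DS ≥ V_GS − V_t = 1.27 V; 3.65 ≥ 1.27 ✓.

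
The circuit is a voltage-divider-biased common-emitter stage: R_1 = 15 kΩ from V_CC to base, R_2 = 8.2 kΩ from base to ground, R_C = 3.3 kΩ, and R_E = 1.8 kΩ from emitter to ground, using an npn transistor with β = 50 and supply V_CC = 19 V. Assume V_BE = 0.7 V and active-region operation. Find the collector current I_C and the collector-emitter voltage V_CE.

Thevenize the base divider: V_Th = V_CC·R_2/(R_1+R_2) = 19×8.2/23.2 = 6.72 V, R_Th = R_1‖R_2 = 5.3 kΩ.
Base-emitter loop: V_Th = I_B·R_Th + V_BE + (β+1)I_B·R_E, so I_B = (6.72 − 0.7) / (5.3 + 51×1.8) = 0.062 mA.
I_C = β·I_B = 50×0.062 = 3.1 mA, and I_E = (β+1)I_B = 3.16 mA.
V_CE = V_CC − I_C·R_C − I_E·R_E = 19 − 3.1×3.3 − 3.16×1.8 = 3.09 V.
V_CE = 3.09 V > 0.2 V confirms active-region operation.

I_C ≈ 3.1 mA, V_CE ≈ 3.1 V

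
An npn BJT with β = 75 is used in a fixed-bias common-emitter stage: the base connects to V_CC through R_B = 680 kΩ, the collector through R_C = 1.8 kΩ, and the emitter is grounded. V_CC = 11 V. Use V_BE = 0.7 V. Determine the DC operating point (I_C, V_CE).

Base loop: V_CC = I_B·R_B + V_BE, so I_B = (11 − 0.7)/680 kΩ = 0.0151 mA.
In the active region I_C = β·I_B = 75 × 0.0151 = 1.14 mA.
Collector loop: V_CE = V_CC − I_C·R_C = 11 − 1.14×1.8 = 8.96 V.
Since V_CE = 8.96 V > V_CE(sat) ≈ 0.2 V, the transistor is in the active region as assumed.

I_C ≈ 1.1 mA, V_CE ≈ 9 V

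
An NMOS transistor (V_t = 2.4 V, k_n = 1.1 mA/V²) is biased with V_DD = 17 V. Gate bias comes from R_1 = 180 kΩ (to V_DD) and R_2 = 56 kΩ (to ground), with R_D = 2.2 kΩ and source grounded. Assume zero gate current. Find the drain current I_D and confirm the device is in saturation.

V_G = V_DD·R_2/(R_1+R_2) = 17×56/236 = 4.03 V. With the source grounded, V_GS = V_G = 4.03 V.
Assume saturation: I_D = (k_n/2)(V_GS − V_t)² = (1.1/2)×(4.03 − 2.4)² = 0.55×1.63² = 1.47 mA.
V_DS = V_DD − I_D·R_D = 17 − 1.47×2.2 = 13.8 V.
Saturation requires V_DS ≥ V_GS − V_t = 1.63 V; 13.8 ≥ 1.63 ✓.

I_D ≈ 1.5 mA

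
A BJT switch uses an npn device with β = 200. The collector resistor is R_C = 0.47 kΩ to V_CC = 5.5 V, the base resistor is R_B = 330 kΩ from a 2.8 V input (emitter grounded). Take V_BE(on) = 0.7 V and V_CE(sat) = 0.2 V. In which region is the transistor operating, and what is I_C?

Assume active. Base-emitter loop: I_B = (V_BB − V_BE)/R_B = (2.8 − 0.7)/330 = 0.00636 mA.
I_C = β·I_B = 200×0.00636 = 1.27 mA.
V_CE = V_CC − I_C·R_C = 5.5 − 1.27×0.47 = 4.9 V > V_CE(sat), so the active-region assumption holds.

active; I_C ≈ 1.3 mA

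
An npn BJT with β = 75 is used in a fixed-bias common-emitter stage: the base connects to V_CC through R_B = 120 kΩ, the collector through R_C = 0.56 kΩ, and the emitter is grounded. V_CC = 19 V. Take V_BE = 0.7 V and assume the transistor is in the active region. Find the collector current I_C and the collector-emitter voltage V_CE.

Base loop: V_CC = I_B·R_B + V_BE, so I_B = (19 − 0.7)/120 kΩ = 0.152 mA.
In the active region I_C = β·I_B = 75 × 0.152 = 11.4 mA.
Collector loop: V_CE = V_CC − I_C·R_C = 19 − 11.4×0.56 = 12.6 V.
Since V_CE = 12.6 V > V_CE(sat) ≈ 0.2 V, the transistor is in the active region as assumed.

I_C ≈ 11 mA, V_CE ≈ 13 V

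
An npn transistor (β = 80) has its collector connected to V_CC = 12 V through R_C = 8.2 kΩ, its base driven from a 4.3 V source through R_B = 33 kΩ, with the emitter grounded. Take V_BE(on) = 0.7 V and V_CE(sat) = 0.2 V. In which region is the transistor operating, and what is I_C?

Assume active: I_B = (4.3 − 0.7)/33 = 0.109 mA, giving I_C = β·I_B = 8.73 mA.
But then V_CE = 12 − 8.73×8.2 = -59.6 V < V_CE(sat) = 0.2 V — impossible in the active region.
So the transistor is saturated. With V_CE = 0.2 V, I_C = (V_CC − 0.2)/R_C = 11.8/8.2 = 1.44 mA.
Check: β·I_B = 8.73 mA > I_C = 1.44 mA, confirming saturation.

saturation; I_C ≈ 1.4 mA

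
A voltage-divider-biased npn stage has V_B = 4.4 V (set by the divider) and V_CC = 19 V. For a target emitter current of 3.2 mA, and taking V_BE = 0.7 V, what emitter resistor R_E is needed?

R_E ≈ 1.2 kΩ

V_E = V_B − V_BE = 4.4 − 0.7 = 3.7 V.
R_E = V_E / I_E = 3.7 / 3.2 = 1.16 kΩ.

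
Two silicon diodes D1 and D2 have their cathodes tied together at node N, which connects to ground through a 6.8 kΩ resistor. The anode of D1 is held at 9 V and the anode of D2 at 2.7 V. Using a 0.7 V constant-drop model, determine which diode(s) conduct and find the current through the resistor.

Assume both conduct. Then node N would need to be at both 9−0.7 = 8.3 V and 2.7−0.7 = 2 V, which is impossible.
Assume only D1 conducts: V_N = 9 − 0.7 = 8.3 V, so I_R = 8.3/6.8 = 1.22 mA.
Check D2: its anode-to-cathode voltage is 2.7 − 8.3 = -5.6 V < 0.7 V, so it is off. The assumption is consistent.

Only D1 conducts; I_R ≈ 1.2 mA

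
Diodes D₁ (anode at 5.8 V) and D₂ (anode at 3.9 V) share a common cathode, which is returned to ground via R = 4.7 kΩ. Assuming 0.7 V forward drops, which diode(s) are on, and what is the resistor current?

Assume both conduct. Then node N would need to be at both 5.8−0.7 = 5.1 V and 3.9−0.7 = 3.2 V, which is impossible.
Assume only D₁ conducts: V_N = 5.8 − 0.7 = 5.1 V, so I_R = 5.1/4.7 = 1.09 mA.
Check D₂: its anode-to-cathode voltage is 3.9 − 5.1 = -1.2 V < 0.7 V, so it is off. The assumption is consistent.

Only D₁ conducts; I_R ≈ 1.1 mA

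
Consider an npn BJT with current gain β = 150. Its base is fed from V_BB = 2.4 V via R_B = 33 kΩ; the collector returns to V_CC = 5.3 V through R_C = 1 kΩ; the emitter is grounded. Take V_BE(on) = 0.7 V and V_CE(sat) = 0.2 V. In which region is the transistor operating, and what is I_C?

Assume active: I_B = (2.4 − 0.7)/33 = 0.0515 mA, giving I_C = β·I_B = 7.73 mA.
But then V_CE = 5.3 − 7.73×1 = -2.43 V < V_CE(sat) = 0.2 V — impossible in the active region.
So the transistor is saturated. With V_CE = 0.2 V, I_C = (V_CC − 0.2)/R_C = 5.1/1 = 5.1 mA.
Check: β·I_B = 7.73 mA > I_C = 5.1 mA, confirming saturation.

saturation; I_C ≈ 5.1 mA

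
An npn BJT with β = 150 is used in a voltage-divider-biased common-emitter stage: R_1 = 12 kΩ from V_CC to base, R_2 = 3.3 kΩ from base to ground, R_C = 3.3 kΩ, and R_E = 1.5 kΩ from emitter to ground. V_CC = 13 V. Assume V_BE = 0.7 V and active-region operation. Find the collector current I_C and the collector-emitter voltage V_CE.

Thevenize the base divider: V_Th = V_CC·R_2/(R_1+R_2) = 13×3.3/15.3 = 2.8 V, R_Th = R_1‖R_2 = 2.59 kΩ.
Base-emitter loop: V_Th = I_B·R_Th + V_BE + (β+1)I_B·R_E, so I_B = (2.8 − 0.7) / (2.59 + 151×1.5) = 0.00918 mA.
I_C = β·I_B = 150×0.00918 = 1.38 mA, and I_E = (β+1)I_B = 1.39 mA.
V_CE = V_CC − I_C·R_C − I_E·R_E = 13 − 1.38×3.3 − 1.39×1.5 = 6.37 V.
V_CE = 6.37 V > 0.2 V confirms active-region operation.

I_C ≈ 1.4 mA, V_CE ≈ 6.4 V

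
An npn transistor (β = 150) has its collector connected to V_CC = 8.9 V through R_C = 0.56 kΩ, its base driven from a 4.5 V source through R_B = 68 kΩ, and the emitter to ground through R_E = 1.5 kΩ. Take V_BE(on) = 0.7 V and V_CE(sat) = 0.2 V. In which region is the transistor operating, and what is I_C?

Assume active. Base-emitter loop: I_B = (V_BB − V_BE)/(R_B + (β+1)R_E) = (4.5 − 0.7)/(68 + 151×1.5) = 0.0129 mA.
I_C = β·I_B = 150×0.0129 = 1.94 mA.
V_CE = V_CC − I_C·R_C − I_E·R_E = 8.9 − 1.94×0.56 − 1.95×1.5 = 4.89 V > V_CE(sat), so the active-region assumption holds.

active; I_C ≈ 1.9 mA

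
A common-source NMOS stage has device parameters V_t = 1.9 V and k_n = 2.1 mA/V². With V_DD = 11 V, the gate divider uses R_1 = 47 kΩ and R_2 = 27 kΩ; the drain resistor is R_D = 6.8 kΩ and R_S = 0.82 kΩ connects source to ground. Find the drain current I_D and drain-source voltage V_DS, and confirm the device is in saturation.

V_G = V_DD·R_2/(R_1+R_2) = 11×27/74 = 4.01 V.
Assume saturation: I_D = (k_n/2)(V_GS − V_t)² with V_GS = V_G − I_D·R_S = 4.01 − 0.82·I_D.
Substituting gives 0.706·I_D² − 4.64·I_D + 4.69 = 0, with roots I_D = 1.25 or 5.32 mA.
The root I_D = 5.32 mA gives V_GS = -0.352 V ≤ V_t, so take I_D = 1.25 mA.
Then V_GS = 2.99 V and V_DS = V_DD − I_D(R_D+R_S) = 11 − 1.25×7.62 = 1.49 V.
Saturation requires V_DS ≥ V_GS − V_t = 1.09 V; 1.49 ≥ 1.09 ✓.

I_D ≈ 1.2 mA, V_DS ≈ 1.5 V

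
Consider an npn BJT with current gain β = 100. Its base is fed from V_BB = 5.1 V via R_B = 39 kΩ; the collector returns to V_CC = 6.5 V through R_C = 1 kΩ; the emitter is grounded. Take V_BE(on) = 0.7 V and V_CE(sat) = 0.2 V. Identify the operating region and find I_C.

Assume active: I_B = (5.1 − 0.7)/39 = 0.113 mA, giving I_C = β·I_B = 11.3 mA.
But then V_CE = 6.5 − 11.3×1 = -4.78 V < V_CE(sat) = 0.2 V — impossible in the active region.
So the transistor is saturated. With V_CE = 0.2 V, I_C = (V_CC − 0.2)/R_C = 6.3/1 = 6.3 mA.
Check: β·I_B = 11.3 mA > I_C = 6.3 mA, confirming saturation.

saturation; I_C ≈ 6.3 mA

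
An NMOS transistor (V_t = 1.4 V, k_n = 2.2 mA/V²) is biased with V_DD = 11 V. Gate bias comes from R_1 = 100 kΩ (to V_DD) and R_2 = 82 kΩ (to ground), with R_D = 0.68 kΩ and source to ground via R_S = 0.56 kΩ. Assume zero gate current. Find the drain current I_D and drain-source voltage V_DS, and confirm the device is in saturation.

V_G = V_DD·R_2/(R_1+R_2) = 11×82/182 = 4.96 V.
Assume saturation: I_D = (k_n/2)(V_GS − V_t)² with V_GS = V_G − I_D·R_S = 4.96 − 0.56·I_D.
Substituting gives 0.345·I_D² − 5.38·I_D + 13.9 = 0, with roots I_D = 3.27 or 12.3 mA.
The root I_D = 12.3 mA gives V_GS = -1.95 V ≤ V_t, so take I_D = 3.27 mA.
Then V_GS = 3.12 V and V_DS = V_DD − I_D(R_D+R_S) = 11 − 3.27×1.24 = 6.94 V.
Saturation requires V_DS ≥ V_GS − V_t = 1.72 V; 6.94 ≥ 1.72 ✓.

I_D ≈ 3.3 mA, V_DS ≈ 6.9 V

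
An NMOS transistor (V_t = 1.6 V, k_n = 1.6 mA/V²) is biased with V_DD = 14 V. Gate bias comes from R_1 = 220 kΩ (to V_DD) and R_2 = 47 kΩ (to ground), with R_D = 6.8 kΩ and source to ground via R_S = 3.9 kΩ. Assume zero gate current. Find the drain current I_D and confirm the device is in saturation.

V_G = V_DD·R_2/(R_1+R_2) = 14×47/267 = 2.46 V.
Assume saturation: I_D = (k_n/2)(V_GS − V_t)² with V_GS = V_G − I_D·R_S = 2.46 − 3.9·I_D.
Substituting gives 12.2·I_D² − 6.39·I_D + 0.598 = 0, with roots I_D = 0.122 or 0.404 mA.
The root I_D = 0.404 mA gives V_GS = 0.89 V ≤ V_t, so take I_D = 0.122 mA.
Then V_GS = 1.99 V and V_DS = V_DD − I_D(R_D+R_S) = 14 − 0.122×10.7 = 12.7 V.
Saturation requires V_DS ≥ V_GS − V_t = 0.39 V; 12.7 ≥ 0.39 ✓.

I_D ≈ 0.12 mA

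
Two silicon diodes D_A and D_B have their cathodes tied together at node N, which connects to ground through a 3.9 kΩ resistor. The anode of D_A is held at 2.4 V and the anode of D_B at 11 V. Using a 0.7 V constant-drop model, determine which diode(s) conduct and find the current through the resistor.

Only D_B conducts; I_R ≈ 2.6 mA

Assume both conduct. Then node N would need to be at both 2.4−0.7 = 1.7 V and 11−0.7 = 10.3 V, which is impossible.
Assume only D_B conducts: V_N = 11 − 0.7 = 10.3 V, so I_R = 10.3/3.9 = 2.64 mA.
Check D_A: its anode-to-cathode voltage is 2.4 − 10.3 = -7.9 V < 0.7 V, so it is off. The assumption is consistent.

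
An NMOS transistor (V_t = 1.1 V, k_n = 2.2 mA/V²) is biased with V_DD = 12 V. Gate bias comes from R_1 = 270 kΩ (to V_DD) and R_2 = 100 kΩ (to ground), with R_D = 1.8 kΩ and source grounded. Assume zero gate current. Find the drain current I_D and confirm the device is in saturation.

V_G = V_DD·R_2/(R_1+R_2) = 12×100/370 = 3.24 V. With the source grounded, V_GS = V_G = 3.24 V.
Assume saturation: I_D = (k_n/2)(V_GS − V_t)² = (2.2/2)×(3.24 − 1.1)² = 1.1×2.14² = 5.05 mA.
V_DS = V_DD − I_D·R_D = 12 − 5.05×1.8 = 2.9 V.
Saturation requires V_DS ≥ V_GS − V_t = 2.14 V; 2.9 ≥ 2.14 ✓.

I_D ≈ 5.1 mA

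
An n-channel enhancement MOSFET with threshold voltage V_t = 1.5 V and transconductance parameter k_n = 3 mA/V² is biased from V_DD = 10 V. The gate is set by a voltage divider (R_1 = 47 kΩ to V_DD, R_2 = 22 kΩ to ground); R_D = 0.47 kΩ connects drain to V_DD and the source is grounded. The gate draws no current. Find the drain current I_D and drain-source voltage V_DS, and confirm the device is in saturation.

I_D ≈ 4.3 mA, V_DS ≈ 8 V

V_G = V_DD·R_2/(R_1+R_2) = 10×22/69 = 3.19 V. With the source grounded, V_GS = V_G = 3.19 V.
Assume saturation: I_D = (k_n/2)(V_GS − V_t)² = (3/2)×(3.19 − 1.5)² = 1.5×1.69² = 4.28 mA.
V_DS = V_DD − I_D·R_D = 10 − 4.28×0.47 = 7.99 V.
Saturation requires V_DS ≥ V_GS − V_t = 1.69 V; 7.99 ≥ 1.69 ✓.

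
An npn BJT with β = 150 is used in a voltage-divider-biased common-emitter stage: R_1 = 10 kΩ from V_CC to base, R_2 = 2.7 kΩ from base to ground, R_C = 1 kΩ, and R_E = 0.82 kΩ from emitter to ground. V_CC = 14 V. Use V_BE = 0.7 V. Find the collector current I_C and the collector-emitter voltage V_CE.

Thevenize the base divider: V_Th = V_CC·R_2/(R_1+R_2) = 14×2.7/12.7 = 2.98 V, R_Th = R_1‖R_2 = 2.13 kΩ.
Base-emitter loop: V_Th = I_B·R_Th + V_BE + (β+1)I_B·R_E, so I_B = (2.98 − 0.7) / (2.13 + 151×0.82) = 0.0181 mA.
I_C = β·I_B = 150×0.0181 = 2.71 mA, and I_E = (β+1)I_B = 2.73 mA.
V_CE = V_CC − I_C·R_C − I_E·R_E = 14 − 2.71×1 − 2.73×0.82 = 9.05 V.
V_CE = 9.05 V > 0.2 V confirms active-region operation.

I_C ≈ 2.7 mA, V_CE ≈ 9.1 V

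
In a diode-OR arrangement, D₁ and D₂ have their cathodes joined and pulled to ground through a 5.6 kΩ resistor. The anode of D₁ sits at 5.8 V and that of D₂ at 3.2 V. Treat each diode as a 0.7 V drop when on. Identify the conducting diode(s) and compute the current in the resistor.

Assume both conduct. Then node N would need to be at both 5.8−0.7 = 5.1 V and 3.2−0.7 = 2.5 V, which is impossible.
Assume only D₁ conducts: V_N = 5.8 − 0.7 = 5.1 V, so I_R = 5.1/5.6 = 0.911 mA.
Check D₂: its anode-to-cathode voltage is 3.2 − 5.1 = -1.9 V < 0.7 V, so it is off. The assumption is consistent.

Only D₁ conducts; I_R ≈ 0.91 mA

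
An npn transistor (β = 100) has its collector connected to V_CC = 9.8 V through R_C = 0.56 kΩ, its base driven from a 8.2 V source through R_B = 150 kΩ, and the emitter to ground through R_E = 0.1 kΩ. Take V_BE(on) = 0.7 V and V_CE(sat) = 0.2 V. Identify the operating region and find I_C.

Assume active. Base-emitter loop: I_B = (V_BB − V_BE)/(R_B + (β+1)R_E) = (8.2 − 0.7)/(150 + 101×0.1) = 0.0468 mA.
I_C = β·I_B = 100×0.0468 = 4.68 mA.
V_CE = V_CC − I_C·R_C − I_E·R_E = 9.8 − 4.68×0.56 − 4.73×0.1 = 6.7 V > V_CE(sat), so the active-region assumption holds.

active; I_C ≈ 4.7 mA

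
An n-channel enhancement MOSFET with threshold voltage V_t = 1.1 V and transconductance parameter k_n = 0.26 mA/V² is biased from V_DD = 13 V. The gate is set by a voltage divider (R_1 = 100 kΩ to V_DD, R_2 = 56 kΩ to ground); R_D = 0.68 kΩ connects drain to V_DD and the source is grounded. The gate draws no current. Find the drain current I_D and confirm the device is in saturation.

V_G = V_DD·R_2/(R_1+R_2) = 13×56/156 = 4.67 V. With the source grounded, V_GS = V_G = 4.67 V.
Assume saturation: I_D = (k_n/2)(V_GS − V_t)² = (0.26/2)×(4.67 − 1.1)² = 0.13×3.57² = 1.65 mA.
V_DS = V_DD − I_D·R_D = 13 − 1.65×0.68 = 11.9 V.
Saturation requires V_DS ≥ V_GS − V_t = 3.57 V; 11.9 ≥ 3.57 ✓.

I_D ≈ 1.7 mA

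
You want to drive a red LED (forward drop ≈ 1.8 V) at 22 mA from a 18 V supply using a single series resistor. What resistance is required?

The resistor drops V_S − V_D = 18 − 1.8 = 16.2 V at 22 mA.
R = 16.2 V / 22 mA = 0.736 kΩ.

R ≈ 0.74 kΩ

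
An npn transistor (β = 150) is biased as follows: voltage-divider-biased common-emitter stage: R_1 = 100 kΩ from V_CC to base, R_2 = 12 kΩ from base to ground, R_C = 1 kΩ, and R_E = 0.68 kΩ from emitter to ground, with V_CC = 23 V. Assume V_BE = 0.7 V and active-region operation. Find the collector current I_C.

I_C ≈ 2.3 mA

Thevenize the base divider: V_Th = V_CC·R_2/(R_1+R_2) = 23×12/112 = 2.46 V, R_Th = R_1‖R_2 = 10.7 kΩ.
Base-emitter loop: V_Th = I_B·R_Th + V_BE + (β+1)I_B·R_E, so I_B = (2.46 − 0.7) / (10.7 + 151×0.68) = 0.0156 mA.
I_C = β·I_B = 150×0.0156 = 2.33 mA, and I_E = (β+1)I_B = 2.35 mA.
V_CE = V_CC − I_C·R_C − I_E·R_E = 23 − 2.33×1 − 2.35×0.68 = 19.1 V.
V_CE = 19.1 V > 0.2 V confirms active-region operation.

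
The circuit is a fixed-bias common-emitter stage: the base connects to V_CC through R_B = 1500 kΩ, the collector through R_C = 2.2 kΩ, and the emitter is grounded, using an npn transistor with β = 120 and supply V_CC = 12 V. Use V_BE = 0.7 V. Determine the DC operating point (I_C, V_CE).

Base loop: V_CC = I_B·R_B + V_BE, so I_B = (12 − 0.7)/1500 kΩ = 0.00753 mA.
In the active region I_C = β·I_B = 120 × 0.00753 = 0.904 mA.
Collector loop: V_CE = V_CC − I_C·R_C = 12 − 0.904×2.2 = 10 V.
Since V_CE = 10 V > V_CE(sat) ≈ 0.2 V, the transistor is in the active region as assumed.

I_C ≈ 0.9 mA, V_CE ≈ 10 V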